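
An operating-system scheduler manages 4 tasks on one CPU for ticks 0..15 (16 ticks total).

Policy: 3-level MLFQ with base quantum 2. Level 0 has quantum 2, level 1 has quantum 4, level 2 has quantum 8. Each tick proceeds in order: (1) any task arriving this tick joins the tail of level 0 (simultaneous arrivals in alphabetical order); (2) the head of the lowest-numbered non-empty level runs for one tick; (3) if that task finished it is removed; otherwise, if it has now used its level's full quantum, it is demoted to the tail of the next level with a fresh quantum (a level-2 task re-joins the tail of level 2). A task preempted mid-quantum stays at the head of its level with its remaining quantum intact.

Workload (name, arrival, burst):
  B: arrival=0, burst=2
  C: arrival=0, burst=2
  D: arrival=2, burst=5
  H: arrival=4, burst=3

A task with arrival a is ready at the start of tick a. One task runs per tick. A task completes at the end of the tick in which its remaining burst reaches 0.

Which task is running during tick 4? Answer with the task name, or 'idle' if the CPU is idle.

t=0: L0/L1/L2 = BC/-/- → run B
t=1: L0/L1/L2 = BC/-/- → run B
t=2: L0/L1/L2 = CD/-/- → run C
t=3: L0/L1/L2 = CD/-/- → run C
t=4: L0/L1/L2 = DH/-/- → run D
t=5: L0/L1/L2 = DH/-/- → run D
t=6: L0/L1/L2 = H/D/- → run H
t=7: L0/L1/L2 = H/D/- → run H
t=8: L0/L1/L2 = -/DH/- → run D
t=9: L0/L1/L2 = -/DH/- → run D
t=10: L0/L1/L2 = -/DH/- → run D
t=11: L0/L1/L2 = -/H/- → run H
t=12: (idle)
t=13: (idle)
t=14: (idle)
t=15: (idle)

running at tick 4 = D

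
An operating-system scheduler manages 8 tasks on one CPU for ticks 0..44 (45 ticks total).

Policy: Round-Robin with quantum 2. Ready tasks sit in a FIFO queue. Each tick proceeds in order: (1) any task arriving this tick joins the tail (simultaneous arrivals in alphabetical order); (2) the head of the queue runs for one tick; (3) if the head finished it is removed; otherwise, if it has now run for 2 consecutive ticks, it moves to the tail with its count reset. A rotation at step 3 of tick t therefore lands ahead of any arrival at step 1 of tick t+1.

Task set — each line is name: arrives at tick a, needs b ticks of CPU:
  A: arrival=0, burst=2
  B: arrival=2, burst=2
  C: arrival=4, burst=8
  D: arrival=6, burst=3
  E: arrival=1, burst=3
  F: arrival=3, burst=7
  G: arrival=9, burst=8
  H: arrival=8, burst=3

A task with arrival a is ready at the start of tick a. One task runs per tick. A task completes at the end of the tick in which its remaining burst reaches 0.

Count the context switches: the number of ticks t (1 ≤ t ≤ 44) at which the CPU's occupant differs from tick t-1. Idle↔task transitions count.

context switches = 20

t=0: queue=[A] q_used=0 → run A
t=1: queue=[A,E] q_used=1 → run A
t=2: queue=[E,B] q_used=0 → run E
t=3: queue=[E,B,F] q_used=1 → run E
t=4: queue=[B,F,E,C] q_used=0 → run B
t=5: queue=[B,F,E,C] q_used=1 → run B
t=6: queue=[F,E,C,D] q_used=0 → run F
t=7: queue=[F,E,C,D] q_used=1 → run F
t=8: queue=[E,C,D,F,H] q_used=0 → run E
t=9: queue=[C,D,F,H,G] q_used=0 → run C
t=10: queue=[C,D,F,H,G] q_used=1 → run C
t=11: queue=[D,F,H,G,C] q_used=0 → run D
t=12: queue=[D,F,H,G,C] q_used=1 → run D
t=13: queue=[F,H,G,C,D] q_used=0 → run F
t=14: queue=[F,H,G,C,D] q_used=1 → run F
t=15: queue=[H,G,C,D,F] q_used=0 → run H
t=16: queue=[H,G,C,D,F] q_used=1 → run H
t=17: queue=[G,C,D,F,H] q_used=0 → run G
t=18: queue=[G,C,D,F,H] q_used=1 → run G
t=19: queue=[C,D,F,H,G] q_used=0 → run C
t=20: queue=[C,D,F,H,G] q_used=1 → run C
t=21: queue=[D,F,H,G,C] q_used=0 → run D
t=22: queue=[F,H,G,C] q_used=0 → run F
t=23: queue=[F,H,G,C] q_used=1 → run F
t=24: queue=[H,G,C,F] q_used=0 → run H
t=25: queue=[G,C,F] q_used=0 → run G
t=26: queue=[G,C,F] q_used=1 → run G
t=27: queue=[C,F,G] q_used=0 → run C
t=28: queue=[C,F,G] q_used=1 → run C
t=29: queue=[F,G,C] q_used=0 → run F
t=30: queue=[G,C] q_used=0 → run G
t=31: queue=[G,C] q_used=1 → run G
t=32: queue=[C,G] q_used=0 → run C
t=33: queue=[C,G] q_used=1 → run C
t=34: queue=[G] q_used=0 → run G
t=35: queue=[G] q_used=1 → run G
t=36: (idle)
t=37: (idle)
t=38: (idle)
t=39: (idle)
t=40: (idle)
t=41: (idle)
t=42: (idle)
t=43: (idle)
t=44: (idle)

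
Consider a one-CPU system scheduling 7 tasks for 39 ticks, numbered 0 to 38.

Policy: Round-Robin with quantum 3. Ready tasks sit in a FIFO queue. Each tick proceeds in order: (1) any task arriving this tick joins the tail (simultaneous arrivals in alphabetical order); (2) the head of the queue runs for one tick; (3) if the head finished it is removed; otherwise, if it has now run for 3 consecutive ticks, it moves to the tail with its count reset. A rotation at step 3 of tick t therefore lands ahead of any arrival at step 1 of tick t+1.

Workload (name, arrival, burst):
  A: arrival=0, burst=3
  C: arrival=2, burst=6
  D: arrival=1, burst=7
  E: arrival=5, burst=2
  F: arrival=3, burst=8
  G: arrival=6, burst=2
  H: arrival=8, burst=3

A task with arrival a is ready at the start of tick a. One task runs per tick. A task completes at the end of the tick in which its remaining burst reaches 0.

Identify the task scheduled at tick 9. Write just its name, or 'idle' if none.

running at tick 9 = F

t=0: queue=[A] q_used=0 → run A
t=1: queue=[A,D] q_used=1 → run A
t=2: queue=[A,D,C] q_used=2 → run A
t=3: queue=[D,C,F] q_used=0 → run D
t=4: queue=[D,C,F] q_used=1 → run D
t=5: queue=[D,C,F,E] q_used=2 → run D
t=6: queue=[C,F,E,D,G] q_used=0 → run C
t=7: queue=[C,F,E,D,G] q_used=1 → run C
t=8: queue=[C,F,E,D,G,H] q_used=2 → run C
t=9: queue=[F,E,D,G,H,C] q_used=0 → run F
t=10: queue=[F,E,D,G,H,C] q_used=1 → run F
t=11: queue=[F,E,D,G,H,C] q_used=2 → run F
t=12: queue=[E,D,G,H,C,F] q_used=0 → run E
t=13: queue=[E,D,G,H,C,F] q_used=1 → run E
t=14: queue=[D,G,H,C,F] q_used=0 → run D
t=15: queue=[D,G,H,C,F] q_used=1 → run D
t=16: queue=[D,G,H,C,F] q_used=2 → run D
t=17: queue=[G,H,C,F,D] q_used=0 → run G
t=18: queue=[G,H,C,F,D] q_used=1 → run G
t=19: queue=[H,C,F,D] q_used=0 → run H
t=20: queue=[H,C,F,D] q_used=1 → run H
t=21: queue=[H,C,F,D] q_used=2 → run H
t=22: queue=[C,F,D] q_used=0 → run C
t=23: queue=[C,F,D] q_used=1 → run C
t=24: queue=[C,F,D] q_used=2 → run C
t=25: queue=[F,D] q_used=0 → run F
t=26: queue=[F,D] q_used=1 → run F
t=27: queue=[F,D] q_used=2 → run F
t=28: queue=[D,F] q_used=0 → run D
t=29: queue=[F] q_used=0 → run F
t=30: queue=[F] q_used=1 → run F
t=31: (idle)
t=32: (idle)
t=33: (idle)
t=34: (idle)
t=35: (idle)
t=36: (idle)
t=37: (idle)
t=38: (idle)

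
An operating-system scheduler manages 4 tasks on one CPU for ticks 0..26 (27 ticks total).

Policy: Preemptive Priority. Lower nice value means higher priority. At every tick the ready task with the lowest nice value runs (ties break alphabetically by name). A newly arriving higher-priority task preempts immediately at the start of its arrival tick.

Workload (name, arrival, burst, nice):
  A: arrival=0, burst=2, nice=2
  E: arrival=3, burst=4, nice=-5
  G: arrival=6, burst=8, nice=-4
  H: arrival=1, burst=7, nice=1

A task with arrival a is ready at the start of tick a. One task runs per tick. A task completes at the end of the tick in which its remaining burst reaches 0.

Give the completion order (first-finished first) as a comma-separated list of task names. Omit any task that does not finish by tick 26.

t=0: ready={A} → run A
t=1: ready={A,H} → run H
t=2: ready={A,H} → run H
t=3: ready={A,E,H} → run E
t=4: ready={A,E,H} → run E
t=5: ready={A,E,H} → run E
t=6: ready={A,E,G,H} → run E
t=7: ready={A,G,H} → run G
t=8: ready={A,G,H} → run G
t=9: ready={A,G,H} → run G
t=10: ready={A,G,H} → run G
t=11: ready={A,G,H} → run G
t=12: ready={A,G,H} → run G
t=13: ready={A,G,H} → run G
t=14: ready={A,G,H} → run G
t=15: ready={A,H} → run H
t=16: ready={A,H} → run H
t=17: ready={A,H} → run H
t=18: ready={A,H} → run H
t=19: ready={A,H} → run H
t=20: ready={A} → run A
t=21: (idle)
t=22: (idle)
t=23: (idle)
t=24: (idle)
t=25: (idle)
t=26: (idle)

completion order = E, G, H, A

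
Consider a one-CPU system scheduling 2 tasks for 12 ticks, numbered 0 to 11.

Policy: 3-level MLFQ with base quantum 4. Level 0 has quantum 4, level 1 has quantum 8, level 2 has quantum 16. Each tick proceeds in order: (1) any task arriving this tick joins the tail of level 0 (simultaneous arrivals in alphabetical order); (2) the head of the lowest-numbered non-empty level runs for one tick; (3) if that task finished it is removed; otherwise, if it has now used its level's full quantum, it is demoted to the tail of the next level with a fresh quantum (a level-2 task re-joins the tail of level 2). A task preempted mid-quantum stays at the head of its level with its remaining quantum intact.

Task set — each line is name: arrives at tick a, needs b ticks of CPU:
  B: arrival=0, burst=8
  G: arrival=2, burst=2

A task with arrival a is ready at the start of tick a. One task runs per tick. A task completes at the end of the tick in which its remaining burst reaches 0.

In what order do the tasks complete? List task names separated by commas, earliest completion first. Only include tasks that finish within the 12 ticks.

completion order = G, B

t=0: L0/L1/L2 = B/-/- → run B
t=1: L0/L1/L2 = B/-/- → run B
t=2: L0/L1/L2 = BG/-/- → run B
t=3: L0/L1/L2 = BG/-/- → run B
t=4: L0/L1/L2 = G/B/- → run G
t=5: L0/L1/L2 = G/B/- → run G
t=6: L0/L1/L2 = -/B/- → run B
t=7: L0/L1/L2 = -/B/- → run B
t=8: L0/L1/L2 = -/B/- → run B
t=9: L0/L1/L2 = -/B/- → run B
t=10: (idle)
t=11: (idle)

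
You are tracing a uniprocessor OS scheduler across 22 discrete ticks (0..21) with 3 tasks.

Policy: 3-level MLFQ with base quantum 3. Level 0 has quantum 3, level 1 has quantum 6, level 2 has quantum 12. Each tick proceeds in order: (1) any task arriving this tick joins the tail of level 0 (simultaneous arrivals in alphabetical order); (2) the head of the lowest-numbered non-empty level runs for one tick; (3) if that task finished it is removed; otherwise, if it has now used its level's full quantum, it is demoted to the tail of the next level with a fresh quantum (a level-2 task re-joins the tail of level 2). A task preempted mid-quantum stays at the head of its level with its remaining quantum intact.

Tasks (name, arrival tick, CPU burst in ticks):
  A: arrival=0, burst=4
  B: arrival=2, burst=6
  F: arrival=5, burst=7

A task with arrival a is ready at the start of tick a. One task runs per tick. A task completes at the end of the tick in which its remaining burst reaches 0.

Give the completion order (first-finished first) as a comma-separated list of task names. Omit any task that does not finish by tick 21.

completion order = A, B, F

t=0: L0/L1/L2 = A/-/- → run A
t=1: L0/L1/L2 = A/-/- → run A
t=2: L0/L1/L2 = AB/-/- → run A
t=3: L0/L1/L2 = B/A/- → run B
t=4: L0/L1/L2 = B/A/- → run B
t=5: L0/L1/L2 = BF/A/- → run B
t=6: L0/L1/L2 = F/AB/- → run F
t=7: L0/L1/L2 = F/AB/- → run F
t=8: L0/L1/L2 = F/AB/- → run F
t=9: L0/L1/L2 = -/ABF/- → run A
t=10: L0/L1/L2 = -/BF/- → run B
t=11: L0/L1/L2 = -/BF/- → run B
t=12: L0/L1/L2 = -/BF/- → run B
t=13: L0/L1/L2 = -/F/- → run F
t=14: L0/L1/L2 = -/F/- → run F
t=15: L0/L1/L2 = -/F/- → run F
t=16: L0/L1/L2 = -/F/- → run F
t=17: (idle)
t=18: (idle)
t=19: (idle)
t=20: (idle)
t=21: (idle)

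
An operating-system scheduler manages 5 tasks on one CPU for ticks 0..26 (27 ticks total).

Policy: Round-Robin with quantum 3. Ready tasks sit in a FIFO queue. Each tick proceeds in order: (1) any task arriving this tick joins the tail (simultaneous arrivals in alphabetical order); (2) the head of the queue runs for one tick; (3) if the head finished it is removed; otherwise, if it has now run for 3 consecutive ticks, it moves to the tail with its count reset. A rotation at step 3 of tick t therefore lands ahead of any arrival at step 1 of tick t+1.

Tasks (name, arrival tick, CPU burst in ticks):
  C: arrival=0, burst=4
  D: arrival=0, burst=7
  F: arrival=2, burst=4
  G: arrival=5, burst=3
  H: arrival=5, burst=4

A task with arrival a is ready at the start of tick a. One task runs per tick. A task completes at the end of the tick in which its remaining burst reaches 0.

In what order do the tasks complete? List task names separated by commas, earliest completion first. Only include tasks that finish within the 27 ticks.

t=0: queue=[C,D] q_used=0 → run C
t=1: queue=[C,D] q_used=1 → run C
t=2: queue=[C,D,F] q_used=2 → run C
t=3: queue=[D,F,C] q_used=0 → run D
t=4: queue=[D,F,C] q_used=1 → run D
t=5: queue=[D,F,C,G,H] q_used=2 → run D
t=6: queue=[F,C,G,H,D] q_used=0 → run F
t=7: queue=[F,C,G,H,D] q_used=1 → run F
t=8: queue=[F,C,G,H,D] q_used=2 → run F
t=9: queue=[C,G,H,D,F] q_used=0 → run C
t=10: queue=[G,H,D,F] q_used=0 → run G
t=11: queue=[G,H,D,F] q_used=1 → run G
t=12: queue=[G,H,D,F] q_used=2 → run G
t=13: queue=[H,D,F] q_used=0 → run H
t=14: queue=[H,D,F] q_used=1 → run H
t=15: queue=[H,D,F] q_used=2 → run H
t=16: queue=[D,F,H] q_used=0 → run D
t=17: queue=[D,F,H] q_used=1 → run D
t=18: queue=[D,F,H] q_used=2 → run D
t=19: queue=[F,H,D] q_used=0 → run F
t=20: queue=[H,D] q_used=0 → run H
t=21: queue=[D] q_used=0 → run D
t=22: (idle)
t=23: (idle)
t=24: (idle)
t=25: (idle)
t=26: (idle)

completion order = C, G, F, H, D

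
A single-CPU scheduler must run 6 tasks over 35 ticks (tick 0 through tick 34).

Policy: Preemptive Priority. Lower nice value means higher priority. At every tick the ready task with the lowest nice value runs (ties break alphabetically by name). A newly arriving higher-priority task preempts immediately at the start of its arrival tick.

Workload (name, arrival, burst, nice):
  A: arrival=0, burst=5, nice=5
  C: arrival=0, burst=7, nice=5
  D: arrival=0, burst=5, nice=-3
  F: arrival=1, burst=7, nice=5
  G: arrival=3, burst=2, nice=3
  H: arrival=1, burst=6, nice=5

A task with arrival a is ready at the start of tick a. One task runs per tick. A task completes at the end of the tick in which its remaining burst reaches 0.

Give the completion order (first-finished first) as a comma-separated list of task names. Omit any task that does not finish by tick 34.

completion order = D, G, A, C, F, H

t=0: ready={A,C,D} → run D
t=1: ready={A,C,D,F,H} → run D
t=2: ready={A,C,D,F,H} → run D
t=3: ready={A,C,D,F,G,H} → run D
t=4: ready={A,C,D,F,G,H} → run D
t=5: ready={A,C,F,G,H} → run G
t=6: ready={A,C,F,G,H} → run G
t=7: ready={A,C,F,H} → run A
t=8: ready={A,C,F,H} → run A
t=9: ready={A,C,F,H} → run A
t=10: ready={A,C,F,H} → run A
t=11: ready={A,C,F,H} → run A
t=12: ready={C,F,H} → run C
t=13: ready={C,F,H} → run C
t=14: ready={C,F,H} → run C
t=15: ready={C,F,H} → run C
t=16: ready={C,F,H} → run C
t=17: ready={C,F,H} → run C
t=18: ready={C,F,H} → run C
t=19: ready={F,H} → run F
t=20: ready={F,H} → run F
t=21: ready={F,H} → run F
t=22: ready={F,H} → run F
t=23: ready={F,H} → run F
t=24: ready={F,H} → run F
t=25: ready={F,H} → run F
t=26: ready={H} → run H
t=27: ready={H} → run H
t=28: ready={H} → run H
t=29: ready={H} → run H
t=30: ready={H} → run H
t=31: ready={H} → run H
t=32: (idle)
t=33: (idle)
t=34: (idle)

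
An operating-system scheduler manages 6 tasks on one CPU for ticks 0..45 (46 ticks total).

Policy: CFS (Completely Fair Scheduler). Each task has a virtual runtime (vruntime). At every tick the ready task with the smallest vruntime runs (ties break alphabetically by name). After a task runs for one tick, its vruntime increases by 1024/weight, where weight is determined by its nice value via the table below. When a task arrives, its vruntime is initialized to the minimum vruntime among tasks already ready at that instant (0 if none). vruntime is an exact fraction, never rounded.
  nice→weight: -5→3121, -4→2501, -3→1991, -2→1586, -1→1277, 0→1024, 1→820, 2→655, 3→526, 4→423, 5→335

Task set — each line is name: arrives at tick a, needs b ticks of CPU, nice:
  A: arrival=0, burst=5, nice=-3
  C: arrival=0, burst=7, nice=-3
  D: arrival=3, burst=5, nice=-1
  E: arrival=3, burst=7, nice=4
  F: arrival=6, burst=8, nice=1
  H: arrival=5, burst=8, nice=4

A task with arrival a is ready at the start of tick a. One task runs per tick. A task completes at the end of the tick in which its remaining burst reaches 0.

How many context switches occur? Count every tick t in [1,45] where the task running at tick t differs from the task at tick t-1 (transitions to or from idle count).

t=0: vr[A=0 C=0] → run A
t=1: vr[A=1024/1991 C=0] → run C
t=2: vr[A=1024/1991 C=1024/1991] → run A
t=3: vr[A=2048/1991 C=1024/1991 D=1024/1991 E=1024/1991] → run C
t=4: vr[A=2048/1991 C=2048/1991 D=1024/1991 E=1024/1991] → run D
t=5: vr[A=2048/1991 C=2048/1991 D=3346432/2542507 E=1024/1991 H=1024/1991] → run E
t=6: vr[A=2048/1991 C=2048/1991 D=3346432/2542507 E=2471936/842193 F=1024/1991 H=1024/1991] → run F
t=7: vr[A=2048/1991 C=2048/1991 D=3346432/2542507 E=2471936/842193 F=719616/408155 H=1024/1991] → run H
t=8: vr[A=2048/1991 C=2048/1991 D=3346432/2542507 E=2471936/842193 F=719616/408155 H=2471936/842193] → run A
t=9: vr[A=3072/1991 C=2048/1991 D=3346432/2542507 E=2471936/842193 F=719616/408155 H=2471936/842193] → run C
t=10: vr[A=3072/1991 C=3072/1991 D=3346432/2542507 E=2471936/842193 F=719616/408155 H=2471936/842193] → run D
t=11: vr[A=3072/1991 C=3072/1991 D=5385216/2542507 E=2471936/842193 F=719616/408155 H=2471936/842193] → run A
t=12: vr[A=4096/1991 C=3072/1991 D=5385216/2542507 E=2471936/842193 F=719616/408155 H=2471936/842193] → run C
t=13: vr[A=4096/1991 C=4096/1991 D=5385216/2542507 E=2471936/842193 F=719616/408155 H=2471936/842193] → run F
t=14: vr[A=4096/1991 C=4096/1991 D=5385216/2542507 E=2471936/842193 F=1229312/408155 H=2471936/842193] → run A
t=15: vr[C=4096/1991 D=5385216/2542507 E=2471936/842193 F=1229312/408155 H=2471936/842193] → run C
t=16: vr[C=5120/1991 D=5385216/2542507 E=2471936/842193 F=1229312/408155 H=2471936/842193] → run D
t=17: vr[C=5120/1991 D=7424000/2542507 E=2471936/842193 F=1229312/408155 H=2471936/842193] → run C
t=18: vr[C=6144/1991 D=7424000/2542507 E=2471936/842193 F=1229312/408155 H=2471936/842193] → run D
t=19: vr[C=6144/1991 D=9462784/2542507 E=2471936/842193 F=1229312/408155 H=2471936/842193] → run E
t=20: vr[C=6144/1991 D=9462784/2542507 E=4510720/842193 F=1229312/408155 H=2471936/842193] → run H
t=21: vr[C=6144/1991 D=9462784/2542507 E=4510720/842193 F=1229312/408155 H=4510720/842193] → run F
t=22: vr[C=6144/1991 D=9462784/2542507 E=4510720/842193 F=1739008/408155 H=4510720/842193] → run C
t=23: vr[D=9462784/2542507 E=4510720/842193 F=1739008/408155 H=4510720/842193] → run D
t=24: vr[E=4510720/842193 F=1739008/408155 H=4510720/842193] → run F
t=25: vr[E=4510720/842193 F=2248704/408155 H=4510720/842193] → run E
t=26: vr[E=2183168/280731 F=2248704/408155 H=4510720/842193] → run H
t=27: vr[E=2183168/280731 F=2248704/408155 H=2183168/280731] → run F
t=28: vr[E=2183168/280731 F=551680/81631 H=2183168/280731] → run F
t=29: vr[E=2183168/280731 F=3268096/408155 H=2183168/280731] → run E
t=30: vr[E=8588288/842193 F=3268096/408155 H=2183168/280731] → run H
t=31: vr[E=8588288/842193 F=3268096/408155 H=8588288/842193] → run F
t=32: vr[E=8588288/842193 F=3777792/408155 H=8588288/842193] → run F
t=33: vr[E=8588288/842193 H=8588288/842193] → run E
t=34: vr[E=10627072/842193 H=8588288/842193] → run H
t=35: vr[E=10627072/842193 H=10627072/842193] → run E
t=36: vr[E=4221952/280731 H=10627072/842193] → run H
t=37: vr[E=4221952/280731 H=4221952/280731] → run E
t=38: vr[H=4221952/280731] → run H
t=39: vr[H=14704640/842193] → run H
t=40: (idle)
t=41: (idle)
t=42: (idle)
t=43: (idle)
t=44: (idle)
t=45: (idle)

context switches = 37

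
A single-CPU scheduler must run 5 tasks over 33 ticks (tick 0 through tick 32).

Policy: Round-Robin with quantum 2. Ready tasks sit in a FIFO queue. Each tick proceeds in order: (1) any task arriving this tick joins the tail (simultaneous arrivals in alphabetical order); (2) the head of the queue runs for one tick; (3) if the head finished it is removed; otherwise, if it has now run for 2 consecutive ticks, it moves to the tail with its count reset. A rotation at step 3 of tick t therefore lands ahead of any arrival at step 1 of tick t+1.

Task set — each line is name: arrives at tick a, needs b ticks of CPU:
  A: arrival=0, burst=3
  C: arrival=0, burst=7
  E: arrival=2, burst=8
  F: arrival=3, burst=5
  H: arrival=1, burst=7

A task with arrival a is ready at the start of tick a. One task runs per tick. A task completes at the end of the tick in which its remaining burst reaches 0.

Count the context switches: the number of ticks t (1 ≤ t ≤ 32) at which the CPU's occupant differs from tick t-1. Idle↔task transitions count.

context switches = 17

t=0: queue=[A,C] q_used=0 → run A
t=1: queue=[A,C,H] q_used=1 → run A
t=2: queue=[C,H,A,E] q_used=0 → run C
t=3: queue=[C,H,A,E,F] q_used=1 → run C
t=4: queue=[H,A,E,F,C] q_used=0 → run H
t=5: queue=[H,A,E,F,C] q_used=1 → run H
t=6: queue=[A,E,F,C,H] q_used=0 → run A
t=7: queue=[E,F,C,H] q_used=0 → run E
t=8: queue=[E,F,C,H] q_used=1 → run E
t=9: queue=[F,C,H,E] q_used=0 → run F
t=10: queue=[F,C,H,E] q_used=1 → run F
t=11: queue=[C,H,E,F] q_used=0 → run C
t=12: queue=[C,H,E,F] q_used=1 → run C
t=13: queue=[H,E,F,C] q_used=0 → run H
t=14: queue=[H,E,F,C] q_used=1 → run H
t=15: queue=[E,F,C,H] q_used=0 → run E
t=16: queue=[E,F,C,H] q_used=1 → run E
t=17: queue=[F,C,H,E] q_used=0 → run F
t=18: queue=[F,C,H,E] q_used=1 → run F
t=19: queue=[C,H,E,F] q_used=0 → run C
t=20: queue=[C,H,E,F] q_used=1 → run C
t=21: queue=[H,E,F,C] q_used=0 → run H
t=22: queue=[H,E,F,C] q_used=1 → run H
t=23: queue=[E,F,C,H] q_used=0 → run E
t=24: queue=[E,F,C,H] q_used=1 → run E
t=25: queue=[F,C,H,E] q_used=0 → run F
t=26: queue=[C,H,E] q_used=0 → run C
t=27: queue=[H,E] q_used=0 → run H
t=28: queue=[E] q_used=0 → run E
t=29: queue=[E] q_used=1 → run E
t=30: (idle)
t=31: (idle)
t=32: (idle)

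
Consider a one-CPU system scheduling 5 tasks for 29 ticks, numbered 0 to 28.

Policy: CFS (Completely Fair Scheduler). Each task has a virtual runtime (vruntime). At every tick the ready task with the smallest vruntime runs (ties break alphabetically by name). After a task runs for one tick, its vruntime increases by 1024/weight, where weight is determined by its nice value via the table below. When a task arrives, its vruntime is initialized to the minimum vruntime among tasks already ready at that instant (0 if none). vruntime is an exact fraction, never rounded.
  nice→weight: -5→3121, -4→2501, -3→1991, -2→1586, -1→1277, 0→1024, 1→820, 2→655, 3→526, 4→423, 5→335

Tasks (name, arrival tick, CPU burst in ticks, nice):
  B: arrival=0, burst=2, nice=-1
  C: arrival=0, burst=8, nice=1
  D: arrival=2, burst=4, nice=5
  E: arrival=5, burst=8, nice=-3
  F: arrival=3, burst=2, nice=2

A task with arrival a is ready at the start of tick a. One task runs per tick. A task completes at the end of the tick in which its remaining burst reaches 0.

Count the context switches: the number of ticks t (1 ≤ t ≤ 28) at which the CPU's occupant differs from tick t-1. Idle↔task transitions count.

t=0: vr[B=0 C=0] → run B
t=1: vr[B=1024/1277 C=0] → run C
t=2: vr[B=1024/1277 C=256/205 D=1024/1277] → run B
t=3: vr[C=256/205 D=1024/1277 F=1024/1277] → run D
t=4: vr[C=256/205 D=1650688/427795 F=1024/1277] → run F
t=5: vr[C=256/205 D=1650688/427795 E=256/205 F=1978368/836435] → run C
t=6: vr[C=512/205 D=1650688/427795 E=256/205 F=1978368/836435] → run E
t=7: vr[C=512/205 D=1650688/427795 E=719616/408155 F=1978368/836435] → run E
t=8: vr[C=512/205 D=1650688/427795 E=929536/408155 F=1978368/836435] → run E
t=9: vr[C=512/205 D=1650688/427795 E=1139456/408155 F=1978368/836435] → run F
t=10: vr[C=512/205 D=1650688/427795 E=1139456/408155] → run C
t=11: vr[C=768/205 D=1650688/427795 E=1139456/408155] → run E
t=12: vr[C=768/205 D=1650688/427795 E=1349376/408155] → run E
t=13: vr[C=768/205 D=1650688/427795 E=1559296/408155] → run C
t=14: vr[C=1024/205 D=1650688/427795 E=1559296/408155] → run E
t=15: vr[C=1024/205 D=1650688/427795 E=1769216/408155] → run D
t=16: vr[C=1024/205 D=2958336/427795 E=1769216/408155] → run E
t=17: vr[C=1024/205 D=2958336/427795 E=1979136/408155] → run E
t=18: vr[C=1024/205 D=2958336/427795] → run C
t=19: vr[C=256/41 D=2958336/427795] → run C
t=20: vr[C=1536/205 D=2958336/427795] → run D
t=21: vr[C=1536/205 D=4265984/427795] → run C
t=22: vr[C=1792/205 D=4265984/427795] → run C
t=23: vr[D=4265984/427795] → run D
t=24: (idle)
t=25: (idle)
t=26: (idle)
t=27: (idle)
t=28: (idle)

context switches = 18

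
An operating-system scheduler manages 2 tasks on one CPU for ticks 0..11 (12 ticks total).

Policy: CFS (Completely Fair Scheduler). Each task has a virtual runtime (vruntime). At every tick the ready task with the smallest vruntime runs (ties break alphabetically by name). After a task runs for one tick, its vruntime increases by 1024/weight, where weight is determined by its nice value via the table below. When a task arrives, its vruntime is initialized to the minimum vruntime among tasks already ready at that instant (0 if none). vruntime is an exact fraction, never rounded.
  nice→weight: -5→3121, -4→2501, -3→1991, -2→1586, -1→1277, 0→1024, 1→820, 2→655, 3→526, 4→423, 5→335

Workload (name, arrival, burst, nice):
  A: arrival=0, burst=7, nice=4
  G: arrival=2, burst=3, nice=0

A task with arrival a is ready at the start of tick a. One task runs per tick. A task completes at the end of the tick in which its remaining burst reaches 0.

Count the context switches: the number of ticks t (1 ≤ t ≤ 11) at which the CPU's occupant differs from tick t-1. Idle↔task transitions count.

t=0: vr[A=0] → run A
t=1: vr[A=1024/423] → run A
t=2: vr[A=2048/423 G=2048/423] → run A
t=3: vr[A=1024/141 G=2048/423] → run G
t=4: vr[A=1024/141 G=2471/423] → run G
t=5: vr[A=1024/141 G=2894/423] → run G
t=6: vr[A=1024/141] → run A
t=7: vr[A=4096/423] → run A
t=8: vr[A=5120/423] → run A
t=9: vr[A=2048/141] → run A
t=10: (idle)
t=11: (idle)

context switches = 3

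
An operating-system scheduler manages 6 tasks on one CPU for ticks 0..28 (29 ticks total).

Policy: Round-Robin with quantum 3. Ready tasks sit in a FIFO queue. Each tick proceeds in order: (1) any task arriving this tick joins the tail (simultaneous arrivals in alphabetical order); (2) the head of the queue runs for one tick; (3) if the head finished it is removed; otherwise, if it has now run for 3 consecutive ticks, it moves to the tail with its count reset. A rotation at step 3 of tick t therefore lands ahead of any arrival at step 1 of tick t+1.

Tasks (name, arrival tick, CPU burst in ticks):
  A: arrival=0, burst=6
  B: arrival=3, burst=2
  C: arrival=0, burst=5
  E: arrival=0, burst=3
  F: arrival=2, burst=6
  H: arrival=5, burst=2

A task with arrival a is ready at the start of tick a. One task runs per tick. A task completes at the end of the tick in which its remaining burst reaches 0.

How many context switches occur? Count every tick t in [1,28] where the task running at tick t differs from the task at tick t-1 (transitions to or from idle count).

context switches = 9

t=0: queue=[A,C,E] q_used=0 → run A
t=1: queue=[A,C,E] q_used=1 → run A
t=2: queue=[A,C,E,F] q_used=2 → run A
t=3: queue=[C,E,F,A,B] q_used=0 → run C
t=4: queue=[C,E,F,A,B] q_used=1 → run C
t=5: queue=[C,E,F,A,B,H] q_used=2 → run C
t=6: queue=[E,F,A,B,H,C] q_used=0 → run E
t=7: queue=[E,F,A,B,H,C] q_used=1 → run E
t=8: queue=[E,F,A,B,H,C] q_used=2 → run E
t=9: queue=[F,A,B,H,C] q_used=0 → run F
t=10: queue=[F,A,B,H,C] q_used=1 → run F
t=11: queue=[F,A,B,H,C] q_used=2 → run F
t=12: queue=[A,B,H,C,F] q_used=0 → run A
t=13: queue=[A,B,H,C,F] q_used=1 → run A
t=14: queue=[A,B,H,C,F] q_used=2 → run A
t=15: queue=[B,H,C,F] q_used=0 → run B
t=16: queue=[B,H,C,F] q_used=1 → run B
t=17: queue=[H,C,F] q_used=0 → run H
t=18: queue=[H,C,F] q_used=1 → run H
t=19: queue=[C,F] q_used=0 → run C
t=20: queue=[C,F] q_used=1 → run C
t=21: queue=[F] q_used=0 → run F
t=22: queue=[F] q_used=1 → run F
t=23: queue=[F] q_used=2 → run F
t=24: (idle)
t=25: (idle)
t=26: (idle)
t=27: (idle)
t=28: (idle)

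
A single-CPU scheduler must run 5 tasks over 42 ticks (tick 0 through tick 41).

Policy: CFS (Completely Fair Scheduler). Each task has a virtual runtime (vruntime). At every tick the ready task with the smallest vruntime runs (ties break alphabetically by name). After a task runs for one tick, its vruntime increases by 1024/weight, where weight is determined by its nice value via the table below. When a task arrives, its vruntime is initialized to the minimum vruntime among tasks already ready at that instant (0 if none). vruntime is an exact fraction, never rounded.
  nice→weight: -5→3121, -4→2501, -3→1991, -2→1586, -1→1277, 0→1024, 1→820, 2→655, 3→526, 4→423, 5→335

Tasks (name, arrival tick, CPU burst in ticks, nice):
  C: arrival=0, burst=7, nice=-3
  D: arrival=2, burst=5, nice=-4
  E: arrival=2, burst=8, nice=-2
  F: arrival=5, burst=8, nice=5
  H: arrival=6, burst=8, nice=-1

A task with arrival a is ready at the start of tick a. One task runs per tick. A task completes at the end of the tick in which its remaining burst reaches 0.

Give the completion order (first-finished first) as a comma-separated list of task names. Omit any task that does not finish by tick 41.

t=0: vr[C=0] → run C
t=1: vr[C=1024/1991] → run C
t=2: vr[C=2048/1991 D=2048/1991 E=2048/1991] → run C
t=3: vr[C=3072/1991 D=2048/1991 E=2048/1991] → run D
t=4: vr[C=3072/1991 D=7160832/4979491 E=2048/1991] → run E
t=5: vr[C=3072/1991 D=7160832/4979491 E=2643456/1578863 F=7160832/4979491] → run D
t=6: vr[C=3072/1991 D=9199616/4979491 E=2643456/1578863 F=7160832/4979491 H=7160832/4979491] → run F
t=7: vr[C=3072/1991 D=9199616/4979491 E=2643456/1578863 F=7497877504/1668129485 H=7160832/4979491] → run H
t=8: vr[C=3072/1991 D=9199616/4979491 E=2643456/1578863 F=7497877504/1668129485 H=14243381248/6358810007] → run C
t=9: vr[C=4096/1991 D=9199616/4979491 E=2643456/1578863 F=7497877504/1668129485 H=14243381248/6358810007] → run E
t=10: vr[C=4096/1991 D=9199616/4979491 E=3662848/1578863 F=7497877504/1668129485 H=14243381248/6358810007] → run D
t=11: vr[C=4096/1991 D=11238400/4979491 E=3662848/1578863 F=7497877504/1668129485 H=14243381248/6358810007] → run C
t=12: vr[C=5120/1991 D=11238400/4979491 E=3662848/1578863 F=7497877504/1668129485 H=14243381248/6358810007] → run H
t=13: vr[C=5120/1991 D=11238400/4979491 E=3662848/1578863 F=7497877504/1668129485 H=19342380032/6358810007] → run D
t=14: vr[C=5120/1991 D=13277184/4979491 E=3662848/1578863 F=7497877504/1668129485 H=19342380032/6358810007] → run E
t=15: vr[C=5120/1991 D=13277184/4979491 E=4682240/1578863 F=7497877504/1668129485 H=19342380032/6358810007] → run C
t=16: vr[C=6144/1991 D=13277184/4979491 E=4682240/1578863 F=7497877504/1668129485 H=19342380032/6358810007] → run D
t=17: vr[C=6144/1991 E=4682240/1578863 F=7497877504/1668129485 H=19342380032/6358810007] → run E
t=18: vr[C=6144/1991 E=5701632/1578863 F=7497877504/1668129485 H=19342380032/6358810007] → run H
t=19: vr[C=6144/1991 E=5701632/1578863 F=7497877504/1668129485 H=24441378816/6358810007] → run C
t=20: vr[E=5701632/1578863 F=7497877504/1668129485 H=24441378816/6358810007] → run E
t=21: vr[E=6721024/1578863 F=7497877504/1668129485 H=24441378816/6358810007] → run H
t=22: vr[E=6721024/1578863 F=7497877504/1668129485 H=29540377600/6358810007] → run E
t=23: vr[E=7740416/1578863 F=7497877504/1668129485 H=29540377600/6358810007] → run F
t=24: vr[E=7740416/1578863 F=12596876288/1668129485 H=29540377600/6358810007] → run H
t=25: vr[E=7740416/1578863 F=12596876288/1668129485 H=34639376384/6358810007] → run E
t=26: vr[E=8759808/1578863 F=12596876288/1668129485 H=34639376384/6358810007] → run H
t=27: vr[E=8759808/1578863 F=12596876288/1668129485 H=39738375168/6358810007] → run E
t=28: vr[F=12596876288/1668129485 H=39738375168/6358810007] → run H
t=29: vr[F=12596876288/1668129485 H=44837373952/6358810007] → run H
t=30: vr[F=12596876288/1668129485] → run F
t=31: vr[F=17695875072/1668129485] → run F
t=32: vr[F=22794873856/1668129485] → run F
t=33: vr[F=5578774528/333625897] → run F
t=34: vr[F=32992871424/1668129485] → run F
t=35: vr[F=38091870208/1668129485] → run F
t=36: (idle)
t=37: (idle)
t=38: (idle)
t=39: (idle)
t=40: (idle)
t=41: (idle)

completion order = D, C, E, H, F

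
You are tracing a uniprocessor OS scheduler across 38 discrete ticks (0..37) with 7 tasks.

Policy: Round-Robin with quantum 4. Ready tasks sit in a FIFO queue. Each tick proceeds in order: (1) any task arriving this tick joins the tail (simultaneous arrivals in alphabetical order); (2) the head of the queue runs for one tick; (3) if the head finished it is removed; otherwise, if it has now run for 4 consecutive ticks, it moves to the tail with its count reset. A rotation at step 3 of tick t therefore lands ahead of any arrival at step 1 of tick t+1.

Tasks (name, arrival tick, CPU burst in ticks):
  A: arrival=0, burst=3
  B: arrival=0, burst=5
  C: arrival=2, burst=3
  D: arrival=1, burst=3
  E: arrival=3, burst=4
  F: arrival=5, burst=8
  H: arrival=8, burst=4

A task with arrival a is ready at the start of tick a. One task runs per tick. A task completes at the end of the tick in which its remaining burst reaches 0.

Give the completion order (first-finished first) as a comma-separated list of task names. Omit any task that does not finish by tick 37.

t=0: queue=[A,B] q_used=0 → run A
t=1: queue=[A,B,D] q_used=1 → run A
t=2: queue=[A,B,D,C] q_used=2 → run A
t=3: queue=[B,D,C,E] q_used=0 → run B
t=4: queue=[B,D,C,E] q_used=1 → run B
t=5: queue=[B,D,C,E,F] q_used=2 → run B
t=6: queue=[B,D,C,E,F] q_used=3 → run B
t=7: queue=[D,C,E,F,B] q_used=0 → run D
t=8: queue=[D,C,E,F,B,H] q_used=1 → run D
t=9: queue=[D,C,E,F,B,H] q_used=2 → run D
t=10: queue=[C,E,F,B,H] q_used=0 → run C
t=11: queue=[C,E,F,B,H] q_used=1 → run C
t=12: queue=[C,E,F,B,H] q_used=2 → run C
t=13: queue=[E,F,B,H] q_used=0 → run E
t=14: queue=[E,F,B,H] q_used=1 → run E
t=15: queue=[E,F,B,H] q_used=2 → run E
t=16: queue=[E,F,B,H] q_used=3 → run E
t=17: queue=[F,B,H] q_used=0 → run F
t=18: queue=[F,B,H] q_used=1 → run F
t=19: queue=[F,B,H] q_used=2 → run F
t=20: queue=[F,B,H] q_used=3 → run F
t=21: queue=[B,H,F] q_used=0 → run B
t=22: queue=[H,F] q_used=0 → run H
t=23: queue=[H,F] q_used=1 → run H
t=24: queue=[H,F] q_used=2 → run H
t=25: queue=[H,F] q_used=3 → run H
t=26: queue=[F] q_used=0 → run F
t=27: queue=[F] q_used=1 → run F
t=28: queue=[F] q_used=2 → run F
t=29: queue=[F] q_used=3 → run F
t=30: (idle)
t=31: (idle)
t=32: (idle)
t=33: (idle)
t=34: (idle)
t=35: (idle)
t=36: (idle)
t=37: (idle)

completion order = A, D, C, E, B, H, F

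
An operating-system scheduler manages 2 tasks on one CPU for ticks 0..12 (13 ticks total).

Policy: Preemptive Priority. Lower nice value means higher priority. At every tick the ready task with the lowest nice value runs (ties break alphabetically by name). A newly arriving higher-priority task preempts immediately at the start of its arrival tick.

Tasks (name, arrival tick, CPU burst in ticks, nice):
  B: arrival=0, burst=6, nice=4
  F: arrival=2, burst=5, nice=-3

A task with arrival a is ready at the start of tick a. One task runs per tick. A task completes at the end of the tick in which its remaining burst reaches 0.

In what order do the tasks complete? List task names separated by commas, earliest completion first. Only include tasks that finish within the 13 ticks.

t=0: ready={B} → run B
t=1: ready={B} → run B
t=2: ready={B,F} → run F
t=3: ready={B,F} → run F
t=4: ready={B,F} → run F
t=5: ready={B,F} → run F
t=6: ready={B,F} → run F
t=7: ready={B} → run B
t=8: ready={B} → run B
t=9: ready={B} → run B
t=10: ready={B} → run B
t=11: (idle)
t=12: (idle)

completion order = F, B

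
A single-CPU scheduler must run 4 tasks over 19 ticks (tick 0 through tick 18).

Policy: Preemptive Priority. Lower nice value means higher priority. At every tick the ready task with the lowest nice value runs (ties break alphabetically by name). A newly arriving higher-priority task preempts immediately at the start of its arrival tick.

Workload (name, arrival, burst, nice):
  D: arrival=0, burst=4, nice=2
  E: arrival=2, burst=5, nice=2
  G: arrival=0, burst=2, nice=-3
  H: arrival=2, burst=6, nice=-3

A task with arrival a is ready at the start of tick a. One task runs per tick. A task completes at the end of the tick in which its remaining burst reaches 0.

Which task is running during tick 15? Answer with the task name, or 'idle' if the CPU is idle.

t=0: ready={D,G} → run G
t=1: ready={D,G} → run G
t=2: ready={D,E,H} → run H
t=3: ready={D,E,H} → run H
t=4: ready={D,E,H} → run H
t=5: ready={D,E,H} → run H
t=6: ready={D,E,H} → run H
t=7: ready={D,E,H} → run H
t=8: ready={D,E} → run D
t=9: ready={D,E} → run D
t=10: ready={D,E} → run D
t=11: ready={D,E} → run D
t=12: ready={E} → run E
t=13: ready={E} → run E
t=14: ready={E} → run E
t=15: ready={E} → run E
t=16: ready={E} → run E
t=17: (idle)
t=18: (idle)

running at tick 15 = E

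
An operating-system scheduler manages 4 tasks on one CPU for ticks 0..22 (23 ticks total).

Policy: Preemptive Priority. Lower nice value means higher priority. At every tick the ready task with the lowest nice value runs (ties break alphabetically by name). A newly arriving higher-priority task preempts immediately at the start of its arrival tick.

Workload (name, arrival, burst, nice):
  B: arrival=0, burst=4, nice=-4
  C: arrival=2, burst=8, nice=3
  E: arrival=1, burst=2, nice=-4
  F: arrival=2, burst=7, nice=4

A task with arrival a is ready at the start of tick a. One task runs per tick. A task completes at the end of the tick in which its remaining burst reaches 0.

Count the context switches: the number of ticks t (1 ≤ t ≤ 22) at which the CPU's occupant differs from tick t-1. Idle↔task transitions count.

context switches = 4

t=0: ready={B} → run B
t=1: ready={B,E} → run B
t=2: ready={B,C,E,F} → run B
t=3: ready={B,C,E,F} → run B
t=4: ready={C,E,F} → run E
t=5: ready={C,E,F} → run E
t=6: ready={C,F} → run C
t=7: ready={C,F} → run C
t=8: ready={C,F} → run C
t=9: ready={C,F} → run C
t=10: ready={C,F} → run C
t=11: ready={C,F} → run C
t=12: ready={C,F} → run C
t=13: ready={C,F} → run C
t=14: ready={F} → run F
t=15: ready={F} → run F
t=16: ready={F} → run F
t=17: ready={F} → run F
t=18: ready={F} → run F
t=19: ready={F} → run F
t=20: ready={F} → run F
t=21: (idle)
t=22: (idle)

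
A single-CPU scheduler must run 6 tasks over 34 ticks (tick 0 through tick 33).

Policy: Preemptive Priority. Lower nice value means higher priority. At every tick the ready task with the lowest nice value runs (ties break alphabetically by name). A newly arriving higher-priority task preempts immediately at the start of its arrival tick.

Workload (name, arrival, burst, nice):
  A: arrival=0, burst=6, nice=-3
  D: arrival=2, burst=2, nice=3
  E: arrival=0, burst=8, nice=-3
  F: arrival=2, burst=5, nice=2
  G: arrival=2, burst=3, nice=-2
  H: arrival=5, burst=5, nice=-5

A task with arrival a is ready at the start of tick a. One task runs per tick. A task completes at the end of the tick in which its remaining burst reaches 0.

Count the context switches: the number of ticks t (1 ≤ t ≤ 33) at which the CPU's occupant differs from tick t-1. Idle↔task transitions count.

context switches = 7

t=0: ready={A,E} → run A
t=1: ready={A,E} → run A
t=2: ready={A,D,E,F,G} → run A
t=3: ready={A,D,E,F,G} → run A
t=4: ready={A,D,E,F,G} → run A
t=5: ready={A,D,E,F,G,H} → run H
t=6: ready={A,D,E,F,G,H} → run H
t=7: ready={A,D,E,F,G,H} → run H
t=8: ready={A,D,E,F,G,H} → run H
t=9: ready={A,D,E,F,G,H} → run H
t=10: ready={A,D,E,F,G} → run A
t=11: ready={D,E,F,G} → run E
t=12: ready={D,E,F,G} → run E
t=13: ready={D,E,F,G} → run E
t=14: ready={D,E,F,G} → run E
t=15: ready={D,E,F,G} → run E
t=16: ready={D,E,F,G} → run E
t=17: ready={D,E,F,G} → run E
t=18: ready={D,E,F,G} → run E
t=19: ready={D,F,G} → run G
t=20: ready={D,F,G} → run G
t=21: ready={D,F,G} → run G
t=22: ready={D,F} → run F
t=23: ready={D,F} → run F
t=24: ready={D,F} → run F
t=25: ready={D,F} → run F
t=26: ready={D,F} → run F
t=27: ready={D} → run D
t=28: ready={D} → run D
t=29: (idle)
t=30: (idle)
t=31: (idle)
t=32: (idle)
t=33: (idle)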